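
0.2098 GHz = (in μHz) 2.098e+14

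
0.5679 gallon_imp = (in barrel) 0.01624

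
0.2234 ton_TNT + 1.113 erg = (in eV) 5.834e+27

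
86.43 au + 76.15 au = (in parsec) 0.0007882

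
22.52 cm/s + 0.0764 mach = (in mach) 0.07706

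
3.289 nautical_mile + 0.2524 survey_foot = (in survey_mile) 3.785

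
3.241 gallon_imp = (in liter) 14.73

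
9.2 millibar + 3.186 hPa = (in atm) 0.01222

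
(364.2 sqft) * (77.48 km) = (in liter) 2.622e+09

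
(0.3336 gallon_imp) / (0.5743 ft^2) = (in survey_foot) 0.09326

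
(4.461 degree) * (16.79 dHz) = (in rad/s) 0.1307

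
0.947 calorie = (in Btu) 0.003755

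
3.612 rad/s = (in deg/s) 207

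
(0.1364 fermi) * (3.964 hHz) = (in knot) 1.051e-13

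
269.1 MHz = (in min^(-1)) 1.615e+10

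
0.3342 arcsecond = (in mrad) 0.00162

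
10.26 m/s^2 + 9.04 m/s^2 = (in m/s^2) 19.3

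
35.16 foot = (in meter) 10.72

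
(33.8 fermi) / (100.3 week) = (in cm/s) 5.572e-20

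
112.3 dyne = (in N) 0.001123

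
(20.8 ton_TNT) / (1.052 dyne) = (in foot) 2.714e+16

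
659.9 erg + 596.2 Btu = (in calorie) 1.503e+05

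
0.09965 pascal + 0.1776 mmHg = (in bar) 0.0002378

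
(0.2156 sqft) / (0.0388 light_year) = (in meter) 5.457e-17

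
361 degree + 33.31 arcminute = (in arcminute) 2.169e+04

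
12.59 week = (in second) 7.614e+06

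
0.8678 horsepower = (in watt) 647.1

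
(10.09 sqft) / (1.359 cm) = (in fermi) 6.898e+16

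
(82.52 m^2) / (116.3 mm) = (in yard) 776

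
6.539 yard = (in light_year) 6.32e-16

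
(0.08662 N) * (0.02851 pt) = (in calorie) 2.082e-07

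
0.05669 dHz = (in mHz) 5.669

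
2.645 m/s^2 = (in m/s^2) 2.645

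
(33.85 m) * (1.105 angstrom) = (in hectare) 3.74e-13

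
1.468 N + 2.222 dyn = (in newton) 1.468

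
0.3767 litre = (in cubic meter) 0.0003767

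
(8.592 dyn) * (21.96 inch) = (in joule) 4.792e-05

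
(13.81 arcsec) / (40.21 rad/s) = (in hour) 4.625e-10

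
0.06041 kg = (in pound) 0.1332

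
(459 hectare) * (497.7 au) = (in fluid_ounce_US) 1.156e+25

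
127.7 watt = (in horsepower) 0.1712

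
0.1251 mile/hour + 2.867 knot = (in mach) 0.004496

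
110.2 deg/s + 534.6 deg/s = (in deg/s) 644.8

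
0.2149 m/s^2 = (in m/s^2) 0.2149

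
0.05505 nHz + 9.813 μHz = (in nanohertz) 9813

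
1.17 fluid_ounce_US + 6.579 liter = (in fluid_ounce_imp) 232.8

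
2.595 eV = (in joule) 4.158e-19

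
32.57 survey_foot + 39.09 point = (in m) 9.941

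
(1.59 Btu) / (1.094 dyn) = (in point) 4.347e+11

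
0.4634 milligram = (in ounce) 1.635e-05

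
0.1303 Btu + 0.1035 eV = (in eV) 8.58e+20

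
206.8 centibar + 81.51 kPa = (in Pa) 2.883e+05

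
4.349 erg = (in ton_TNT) 1.039e-16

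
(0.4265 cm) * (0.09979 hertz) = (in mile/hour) 0.000952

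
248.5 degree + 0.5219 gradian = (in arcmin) 1.494e+04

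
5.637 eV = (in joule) 9.031e-19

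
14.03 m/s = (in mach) 0.0412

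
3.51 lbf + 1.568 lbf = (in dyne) 2.259e+06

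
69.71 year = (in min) 3.664e+07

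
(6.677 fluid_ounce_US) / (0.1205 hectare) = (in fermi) 1.639e+08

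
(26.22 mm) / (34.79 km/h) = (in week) 4.486e-09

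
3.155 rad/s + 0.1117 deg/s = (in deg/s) 180.9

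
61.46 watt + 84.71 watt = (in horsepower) 0.196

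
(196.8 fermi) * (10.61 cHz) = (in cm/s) 2.088e-12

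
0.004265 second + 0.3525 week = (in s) 2.132e+05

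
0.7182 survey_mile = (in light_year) 1.222e-13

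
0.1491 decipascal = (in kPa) 1.491e-05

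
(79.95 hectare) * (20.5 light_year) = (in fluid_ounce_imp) 5.457e+27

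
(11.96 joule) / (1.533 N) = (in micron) 7.802e+06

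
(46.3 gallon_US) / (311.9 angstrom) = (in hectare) 561.9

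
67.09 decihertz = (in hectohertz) 0.06709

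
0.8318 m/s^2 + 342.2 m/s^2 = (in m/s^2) 343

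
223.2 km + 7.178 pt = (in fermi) 2.232e+20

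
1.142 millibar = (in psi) 0.01656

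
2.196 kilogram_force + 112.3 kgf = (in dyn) 1.123e+08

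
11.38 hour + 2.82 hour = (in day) 0.5917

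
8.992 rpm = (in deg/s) 53.95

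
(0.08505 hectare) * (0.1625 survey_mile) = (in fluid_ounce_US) 7.521e+09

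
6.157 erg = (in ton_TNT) 1.472e-16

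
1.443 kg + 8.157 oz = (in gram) 1674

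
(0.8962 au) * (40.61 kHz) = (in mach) 1.599e+13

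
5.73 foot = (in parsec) 5.66e-17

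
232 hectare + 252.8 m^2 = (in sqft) 2.497e+07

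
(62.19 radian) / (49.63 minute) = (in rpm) 0.1994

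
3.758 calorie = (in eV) 9.814e+19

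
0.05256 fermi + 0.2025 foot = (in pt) 175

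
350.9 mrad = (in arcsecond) 7.238e+04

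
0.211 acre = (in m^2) 853.9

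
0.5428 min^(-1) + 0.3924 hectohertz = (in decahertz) 3.925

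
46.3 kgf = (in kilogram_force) 46.3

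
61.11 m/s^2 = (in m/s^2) 61.11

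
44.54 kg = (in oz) 1571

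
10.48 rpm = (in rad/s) 1.097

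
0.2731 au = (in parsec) 1.324e-06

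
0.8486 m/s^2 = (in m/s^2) 0.8486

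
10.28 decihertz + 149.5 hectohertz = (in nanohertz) 1.495e+13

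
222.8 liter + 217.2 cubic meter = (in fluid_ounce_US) 7.352e+06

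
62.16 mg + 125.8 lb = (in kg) 57.06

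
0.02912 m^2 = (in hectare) 2.912e-06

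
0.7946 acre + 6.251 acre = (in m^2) 2.851e+04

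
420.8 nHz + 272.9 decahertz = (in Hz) 2729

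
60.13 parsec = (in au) 1.24e+07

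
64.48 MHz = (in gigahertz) 0.06448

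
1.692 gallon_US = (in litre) 6.405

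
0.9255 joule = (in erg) 9.255e+06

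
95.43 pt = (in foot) 0.1105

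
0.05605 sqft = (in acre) 1.287e-06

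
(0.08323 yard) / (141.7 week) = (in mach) 2.608e-12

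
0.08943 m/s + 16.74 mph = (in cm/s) 757.3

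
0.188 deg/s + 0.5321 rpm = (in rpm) 0.5634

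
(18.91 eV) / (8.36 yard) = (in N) 3.963e-19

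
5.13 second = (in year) 1.627e-07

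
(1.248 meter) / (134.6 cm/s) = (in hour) 0.0002576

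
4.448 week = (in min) 4.484e+04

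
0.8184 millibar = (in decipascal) 818.4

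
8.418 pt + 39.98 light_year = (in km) 3.782e+14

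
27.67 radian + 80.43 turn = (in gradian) 3.393e+04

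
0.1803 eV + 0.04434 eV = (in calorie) 8.602e-21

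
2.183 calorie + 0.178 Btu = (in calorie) 47.07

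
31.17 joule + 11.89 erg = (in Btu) 0.02954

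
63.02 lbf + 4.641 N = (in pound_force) 64.06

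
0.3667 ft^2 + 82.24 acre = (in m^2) 3.328e+05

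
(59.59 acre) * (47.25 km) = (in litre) 1.139e+13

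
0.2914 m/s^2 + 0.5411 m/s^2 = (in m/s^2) 0.8325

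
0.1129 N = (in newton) 0.1129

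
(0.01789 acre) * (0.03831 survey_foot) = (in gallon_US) 223.3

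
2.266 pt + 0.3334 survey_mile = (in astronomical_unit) 3.587e-09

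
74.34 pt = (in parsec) 8.499e-19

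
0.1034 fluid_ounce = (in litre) 0.003058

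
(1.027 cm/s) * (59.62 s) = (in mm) 612.3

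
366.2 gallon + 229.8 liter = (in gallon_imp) 355.5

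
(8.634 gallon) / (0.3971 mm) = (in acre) 0.02034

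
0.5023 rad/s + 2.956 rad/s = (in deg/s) 198.1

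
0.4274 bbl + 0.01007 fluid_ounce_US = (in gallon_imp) 14.95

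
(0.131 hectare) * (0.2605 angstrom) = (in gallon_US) 9.015e-06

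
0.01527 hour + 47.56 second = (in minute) 1.709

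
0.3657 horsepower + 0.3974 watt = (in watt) 273.1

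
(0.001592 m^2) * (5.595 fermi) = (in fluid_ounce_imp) 3.135e-13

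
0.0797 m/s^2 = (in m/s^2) 0.0797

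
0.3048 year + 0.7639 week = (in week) 16.66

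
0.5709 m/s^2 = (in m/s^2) 0.5709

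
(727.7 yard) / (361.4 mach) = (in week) 8.941e-09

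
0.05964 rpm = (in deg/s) 0.3578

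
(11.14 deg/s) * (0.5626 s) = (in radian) 0.1094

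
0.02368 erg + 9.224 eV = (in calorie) 5.66e-10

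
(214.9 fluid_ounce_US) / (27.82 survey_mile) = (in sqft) 1.528e-06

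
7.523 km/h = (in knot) 4.062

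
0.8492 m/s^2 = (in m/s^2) 0.8492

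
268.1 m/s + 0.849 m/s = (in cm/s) 2.689e+04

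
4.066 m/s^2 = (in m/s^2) 4.066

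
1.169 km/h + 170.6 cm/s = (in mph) 4.543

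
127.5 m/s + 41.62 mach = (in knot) 2.78e+04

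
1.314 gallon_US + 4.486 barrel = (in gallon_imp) 158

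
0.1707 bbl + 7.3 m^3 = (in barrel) 46.09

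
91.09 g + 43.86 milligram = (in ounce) 3.215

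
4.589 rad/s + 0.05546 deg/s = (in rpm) 43.83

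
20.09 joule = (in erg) 2.009e+08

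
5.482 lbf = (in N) 24.39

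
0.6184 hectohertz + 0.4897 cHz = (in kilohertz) 0.06184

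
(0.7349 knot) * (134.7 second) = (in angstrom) 5.093e+11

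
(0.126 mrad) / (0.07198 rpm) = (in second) 0.01672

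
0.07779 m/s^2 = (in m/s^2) 0.07779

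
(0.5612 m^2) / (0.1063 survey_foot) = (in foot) 56.83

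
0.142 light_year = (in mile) 8.348e+11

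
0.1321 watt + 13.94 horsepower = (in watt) 1.04e+04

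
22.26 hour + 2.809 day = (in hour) 89.68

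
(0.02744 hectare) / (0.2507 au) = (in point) 2.074e-05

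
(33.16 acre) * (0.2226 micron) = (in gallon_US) 7.891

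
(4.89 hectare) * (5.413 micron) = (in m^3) 0.2647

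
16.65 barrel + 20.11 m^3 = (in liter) 2.276e+04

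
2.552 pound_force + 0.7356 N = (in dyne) 1.209e+06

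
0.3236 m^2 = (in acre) 7.996e-05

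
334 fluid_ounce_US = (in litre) 9.878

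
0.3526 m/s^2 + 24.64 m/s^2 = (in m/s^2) 24.99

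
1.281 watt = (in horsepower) 0.001718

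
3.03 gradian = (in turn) 0.007575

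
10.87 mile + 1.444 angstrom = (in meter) 1.749e+04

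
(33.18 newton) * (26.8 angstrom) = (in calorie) 2.125e-08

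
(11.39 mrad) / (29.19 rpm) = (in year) 1.182e-10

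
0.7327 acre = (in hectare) 0.2965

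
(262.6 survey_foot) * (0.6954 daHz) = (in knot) 1082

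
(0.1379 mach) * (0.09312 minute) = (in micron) 2.623e+08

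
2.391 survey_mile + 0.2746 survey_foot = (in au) 2.572e-08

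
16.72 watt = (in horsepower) 0.02242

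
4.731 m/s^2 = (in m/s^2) 4.731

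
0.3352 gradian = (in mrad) 5.265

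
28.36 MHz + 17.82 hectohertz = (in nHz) 2.836e+16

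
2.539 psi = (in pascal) 1.751e+04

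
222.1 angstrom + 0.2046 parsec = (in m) 6.313e+15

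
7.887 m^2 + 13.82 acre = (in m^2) 5.594e+04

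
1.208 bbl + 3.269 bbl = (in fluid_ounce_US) 2.407e+04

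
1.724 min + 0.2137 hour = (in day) 0.0101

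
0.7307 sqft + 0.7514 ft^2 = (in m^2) 0.1377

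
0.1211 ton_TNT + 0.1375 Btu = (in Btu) 4.802e+05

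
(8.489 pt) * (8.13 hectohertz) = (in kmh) 8.765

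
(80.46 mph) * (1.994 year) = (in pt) 6.411e+12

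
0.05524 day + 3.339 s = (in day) 0.05528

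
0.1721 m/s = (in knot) 0.3345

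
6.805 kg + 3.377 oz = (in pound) 15.21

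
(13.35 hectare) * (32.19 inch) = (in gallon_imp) 2.401e+07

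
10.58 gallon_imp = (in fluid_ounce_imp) 1693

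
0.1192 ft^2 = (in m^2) 0.01107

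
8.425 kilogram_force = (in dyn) 8.262e+06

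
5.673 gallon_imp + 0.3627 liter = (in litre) 26.15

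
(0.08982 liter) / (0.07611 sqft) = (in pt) 36.01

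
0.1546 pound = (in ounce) 2.474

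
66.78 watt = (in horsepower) 0.08955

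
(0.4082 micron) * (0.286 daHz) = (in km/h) 4.203e-06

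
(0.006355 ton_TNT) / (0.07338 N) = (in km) 3.624e+05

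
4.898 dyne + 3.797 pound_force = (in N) 16.89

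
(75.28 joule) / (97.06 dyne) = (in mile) 48.19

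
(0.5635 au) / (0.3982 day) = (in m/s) 2.45e+06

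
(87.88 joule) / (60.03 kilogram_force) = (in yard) 0.1633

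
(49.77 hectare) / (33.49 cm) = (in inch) 5.851e+07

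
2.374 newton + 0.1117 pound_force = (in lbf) 0.6454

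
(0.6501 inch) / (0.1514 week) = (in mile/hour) 4.034e-07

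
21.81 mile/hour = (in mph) 21.81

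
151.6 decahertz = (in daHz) 151.6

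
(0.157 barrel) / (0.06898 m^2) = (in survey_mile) 0.0002248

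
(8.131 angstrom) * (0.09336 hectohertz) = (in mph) 1.698e-08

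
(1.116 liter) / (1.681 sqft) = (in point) 20.26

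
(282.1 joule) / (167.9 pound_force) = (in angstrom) 3.777e+09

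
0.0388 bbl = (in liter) 6.169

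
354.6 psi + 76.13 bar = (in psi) 1459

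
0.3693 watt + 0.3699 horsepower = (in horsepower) 0.3704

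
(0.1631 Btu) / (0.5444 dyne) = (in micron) 3.161e+13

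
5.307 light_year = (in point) 1.423e+20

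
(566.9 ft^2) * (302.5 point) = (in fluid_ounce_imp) 1.978e+05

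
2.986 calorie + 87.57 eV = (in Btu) 0.01184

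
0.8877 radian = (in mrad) 887.7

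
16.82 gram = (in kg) 0.01682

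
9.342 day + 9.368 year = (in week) 489.8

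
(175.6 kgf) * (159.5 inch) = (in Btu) 6.612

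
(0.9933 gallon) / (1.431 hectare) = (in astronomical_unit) 1.756e-18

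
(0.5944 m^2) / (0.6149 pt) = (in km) 2.74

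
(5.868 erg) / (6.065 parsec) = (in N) 3.136e-24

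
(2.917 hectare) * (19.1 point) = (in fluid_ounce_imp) 6.918e+06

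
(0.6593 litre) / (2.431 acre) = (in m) 6.702e-08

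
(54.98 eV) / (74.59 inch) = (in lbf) 1.045e-18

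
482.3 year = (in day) 1.76e+05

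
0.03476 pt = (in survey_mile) 7.62e-09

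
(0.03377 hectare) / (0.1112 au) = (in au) 1.357e-19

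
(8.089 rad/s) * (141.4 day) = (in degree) 5.662e+09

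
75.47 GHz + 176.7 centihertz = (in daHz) 7.547e+09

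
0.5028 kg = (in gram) 502.8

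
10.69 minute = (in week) 0.001061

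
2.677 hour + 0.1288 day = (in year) 0.0006585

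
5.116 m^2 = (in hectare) 0.0005116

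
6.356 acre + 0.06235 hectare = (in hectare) 2.635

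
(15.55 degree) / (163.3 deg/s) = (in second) 0.09522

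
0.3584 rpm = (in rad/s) 0.03753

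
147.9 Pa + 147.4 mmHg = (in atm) 0.1954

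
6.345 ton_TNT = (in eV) 1.657e+29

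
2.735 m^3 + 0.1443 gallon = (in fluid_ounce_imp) 9.628e+04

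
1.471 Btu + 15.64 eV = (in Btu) 1.471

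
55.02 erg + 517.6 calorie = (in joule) 2166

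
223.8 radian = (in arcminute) 7.694e+05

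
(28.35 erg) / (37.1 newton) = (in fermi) 7.642e+07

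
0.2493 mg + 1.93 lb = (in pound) 1.93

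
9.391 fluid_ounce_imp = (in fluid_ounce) 9.022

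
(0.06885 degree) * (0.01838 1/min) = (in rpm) 3.515e-06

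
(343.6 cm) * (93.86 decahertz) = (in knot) 6269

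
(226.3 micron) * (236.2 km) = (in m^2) 53.45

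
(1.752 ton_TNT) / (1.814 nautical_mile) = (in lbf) 4.905e+05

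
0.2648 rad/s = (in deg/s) 15.17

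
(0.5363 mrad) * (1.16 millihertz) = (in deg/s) 3.564e-05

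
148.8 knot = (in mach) 0.2248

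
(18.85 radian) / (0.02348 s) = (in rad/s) 802.8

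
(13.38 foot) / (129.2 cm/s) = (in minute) 0.05261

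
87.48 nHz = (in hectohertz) 8.748e-10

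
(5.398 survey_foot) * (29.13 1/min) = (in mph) 1.787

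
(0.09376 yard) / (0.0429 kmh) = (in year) 2.281e-07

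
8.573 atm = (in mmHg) 6515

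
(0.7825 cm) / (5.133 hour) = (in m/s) 4.235e-07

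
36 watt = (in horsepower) 0.04828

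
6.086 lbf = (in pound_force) 6.086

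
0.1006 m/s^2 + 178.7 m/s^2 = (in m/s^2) 178.8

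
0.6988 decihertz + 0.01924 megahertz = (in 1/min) 1.154e+06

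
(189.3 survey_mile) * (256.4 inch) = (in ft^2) 2.136e+07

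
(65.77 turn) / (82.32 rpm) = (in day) 0.0005548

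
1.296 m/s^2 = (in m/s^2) 1.296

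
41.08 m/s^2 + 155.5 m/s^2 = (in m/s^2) 196.6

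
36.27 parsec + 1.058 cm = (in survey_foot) 3.672e+18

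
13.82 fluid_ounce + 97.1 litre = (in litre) 97.51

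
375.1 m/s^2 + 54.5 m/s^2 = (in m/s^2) 429.6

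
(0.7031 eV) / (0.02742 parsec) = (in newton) 1.331e-34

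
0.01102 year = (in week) 0.5746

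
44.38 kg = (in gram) 4.438e+04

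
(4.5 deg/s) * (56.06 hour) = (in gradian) 1.009e+06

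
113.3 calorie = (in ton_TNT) 1.133e-07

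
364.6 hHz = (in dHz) 3.646e+05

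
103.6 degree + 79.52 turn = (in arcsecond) 1.034e+08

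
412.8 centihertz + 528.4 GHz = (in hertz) 5.284e+11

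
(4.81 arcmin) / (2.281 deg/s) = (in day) 4.068e-07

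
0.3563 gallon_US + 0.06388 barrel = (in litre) 11.5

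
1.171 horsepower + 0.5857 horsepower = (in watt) 1310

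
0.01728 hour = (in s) 62.21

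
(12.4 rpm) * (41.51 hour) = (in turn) 3.088e+04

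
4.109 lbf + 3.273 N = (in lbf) 4.845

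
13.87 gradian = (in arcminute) 749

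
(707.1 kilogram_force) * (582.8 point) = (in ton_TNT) 3.407e-07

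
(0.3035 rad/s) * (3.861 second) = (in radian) 1.172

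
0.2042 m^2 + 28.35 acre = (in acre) 28.35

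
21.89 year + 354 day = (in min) 1.202e+07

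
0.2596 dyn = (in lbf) 5.836e-07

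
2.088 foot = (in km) 0.0006364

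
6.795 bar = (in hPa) 6795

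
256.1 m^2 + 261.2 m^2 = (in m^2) 517.3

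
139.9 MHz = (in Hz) 1.399e+08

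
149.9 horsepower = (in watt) 1.118e+05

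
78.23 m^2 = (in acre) 0.01933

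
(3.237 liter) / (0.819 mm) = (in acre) 0.0009767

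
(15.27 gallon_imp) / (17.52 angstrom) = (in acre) 9791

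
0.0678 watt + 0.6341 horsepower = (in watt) 472.9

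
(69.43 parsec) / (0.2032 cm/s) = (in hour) 2.929e+17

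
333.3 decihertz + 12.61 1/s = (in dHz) 459.4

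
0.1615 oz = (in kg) 0.004578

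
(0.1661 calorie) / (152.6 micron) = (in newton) 4554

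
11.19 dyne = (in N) 0.0001119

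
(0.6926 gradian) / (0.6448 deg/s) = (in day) 1.119e-05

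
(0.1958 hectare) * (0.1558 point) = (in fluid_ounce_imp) 3788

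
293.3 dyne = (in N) 0.002933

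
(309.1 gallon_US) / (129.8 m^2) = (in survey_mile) 5.601e-06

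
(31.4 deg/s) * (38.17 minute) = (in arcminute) 4.315e+06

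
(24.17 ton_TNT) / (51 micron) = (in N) 1.983e+15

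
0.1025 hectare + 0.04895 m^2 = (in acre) 0.2533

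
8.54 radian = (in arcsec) 1.762e+06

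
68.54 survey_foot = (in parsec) 6.77e-16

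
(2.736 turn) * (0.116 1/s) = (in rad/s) 1.994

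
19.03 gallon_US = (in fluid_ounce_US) 2436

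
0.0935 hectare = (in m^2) 935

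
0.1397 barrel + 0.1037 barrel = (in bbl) 0.2434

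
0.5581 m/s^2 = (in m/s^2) 0.5581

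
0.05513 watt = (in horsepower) 7.393e-05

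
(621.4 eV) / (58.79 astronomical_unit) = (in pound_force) 2.545e-30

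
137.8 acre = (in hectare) 55.77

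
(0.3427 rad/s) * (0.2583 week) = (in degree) 3.067e+06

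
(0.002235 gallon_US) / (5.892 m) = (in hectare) 1.436e-10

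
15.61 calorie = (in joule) 65.31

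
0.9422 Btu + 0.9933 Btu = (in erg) 2.042e+10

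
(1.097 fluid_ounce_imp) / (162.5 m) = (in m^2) 1.918e-07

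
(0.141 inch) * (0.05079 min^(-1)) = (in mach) 8.904e-09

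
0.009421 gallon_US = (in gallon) 0.009421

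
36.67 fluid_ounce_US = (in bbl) 0.006821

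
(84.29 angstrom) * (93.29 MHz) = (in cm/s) 78.63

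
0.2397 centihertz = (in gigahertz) 2.397e-12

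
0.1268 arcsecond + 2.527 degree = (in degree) 2.527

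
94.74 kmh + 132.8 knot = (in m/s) 94.63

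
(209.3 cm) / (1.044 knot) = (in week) 6.443e-06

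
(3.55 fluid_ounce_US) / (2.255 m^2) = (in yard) 5.092e-05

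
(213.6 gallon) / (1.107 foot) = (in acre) 0.0005922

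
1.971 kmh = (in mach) 0.001608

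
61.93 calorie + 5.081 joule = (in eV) 1.649e+21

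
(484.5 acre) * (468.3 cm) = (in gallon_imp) 2.02e+09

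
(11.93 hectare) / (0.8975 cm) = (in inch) 5.233e+08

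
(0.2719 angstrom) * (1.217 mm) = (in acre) 8.177e-18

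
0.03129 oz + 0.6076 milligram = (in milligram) 887.7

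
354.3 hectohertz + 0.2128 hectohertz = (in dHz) 3.545e+05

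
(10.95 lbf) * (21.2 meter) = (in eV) 6.445e+21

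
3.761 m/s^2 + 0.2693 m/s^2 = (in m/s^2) 4.03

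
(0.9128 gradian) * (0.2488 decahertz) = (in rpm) 0.3407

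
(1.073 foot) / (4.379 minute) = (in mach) 3.656e-06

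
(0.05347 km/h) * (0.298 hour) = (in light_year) 1.684e-15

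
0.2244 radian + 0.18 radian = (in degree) 23.17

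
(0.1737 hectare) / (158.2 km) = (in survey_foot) 0.03602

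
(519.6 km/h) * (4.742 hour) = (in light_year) 2.604e-10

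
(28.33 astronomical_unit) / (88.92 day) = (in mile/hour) 1.234e+06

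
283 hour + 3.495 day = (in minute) 2.201e+04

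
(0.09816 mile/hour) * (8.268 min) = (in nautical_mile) 0.01175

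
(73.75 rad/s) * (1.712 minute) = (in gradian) 4.823e+05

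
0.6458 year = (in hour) 5657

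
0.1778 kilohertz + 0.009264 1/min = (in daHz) 17.78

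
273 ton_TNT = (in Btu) 1.083e+09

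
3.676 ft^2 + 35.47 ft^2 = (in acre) 0.0008987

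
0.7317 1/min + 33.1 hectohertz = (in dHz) 3.31e+04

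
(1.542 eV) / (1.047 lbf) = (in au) 3.546e-31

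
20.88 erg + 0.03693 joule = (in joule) 0.03693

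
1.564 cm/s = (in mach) 4.593e-05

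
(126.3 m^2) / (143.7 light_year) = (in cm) 9.29e-15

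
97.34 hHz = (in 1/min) 5.84e+05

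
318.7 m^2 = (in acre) 0.07875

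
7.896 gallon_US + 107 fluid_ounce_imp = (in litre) 32.93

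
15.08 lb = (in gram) 6840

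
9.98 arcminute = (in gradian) 0.1848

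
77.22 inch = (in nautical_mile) 0.001059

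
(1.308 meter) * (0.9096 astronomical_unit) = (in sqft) 1.916e+12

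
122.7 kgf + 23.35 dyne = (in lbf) 270.5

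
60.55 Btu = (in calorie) 1.527e+04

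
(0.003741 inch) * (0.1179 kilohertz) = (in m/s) 0.0112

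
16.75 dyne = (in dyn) 16.75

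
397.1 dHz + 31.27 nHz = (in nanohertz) 3.971e+10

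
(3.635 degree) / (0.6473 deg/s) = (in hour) 0.00156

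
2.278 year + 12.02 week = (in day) 915.6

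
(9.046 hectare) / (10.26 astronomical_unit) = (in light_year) 6.23e-24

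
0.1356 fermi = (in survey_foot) 4.449e-16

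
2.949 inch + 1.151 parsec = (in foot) 1.165e+17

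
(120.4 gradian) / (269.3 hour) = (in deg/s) 0.0001118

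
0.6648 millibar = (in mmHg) 0.4986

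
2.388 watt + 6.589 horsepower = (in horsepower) 6.592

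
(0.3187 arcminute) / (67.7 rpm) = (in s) 1.308e-05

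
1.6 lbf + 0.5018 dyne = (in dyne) 7.117e+05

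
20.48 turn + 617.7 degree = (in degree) 7990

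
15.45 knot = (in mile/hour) 17.78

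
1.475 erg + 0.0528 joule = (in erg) 5.28e+05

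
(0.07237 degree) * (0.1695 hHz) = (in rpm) 0.2044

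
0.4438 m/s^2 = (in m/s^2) 0.4438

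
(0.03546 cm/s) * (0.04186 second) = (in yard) 1.623e-05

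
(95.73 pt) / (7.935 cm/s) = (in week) 7.037e-07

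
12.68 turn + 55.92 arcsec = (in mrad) 7.967e+04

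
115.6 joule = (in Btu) 0.1096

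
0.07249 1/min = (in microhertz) 1208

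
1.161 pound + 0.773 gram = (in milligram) 5.274e+05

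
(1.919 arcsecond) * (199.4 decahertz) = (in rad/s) 0.01855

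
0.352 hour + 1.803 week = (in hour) 303.3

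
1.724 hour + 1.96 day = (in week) 0.2903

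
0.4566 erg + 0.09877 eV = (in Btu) 4.328e-11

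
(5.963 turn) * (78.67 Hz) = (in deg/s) 1.689e+05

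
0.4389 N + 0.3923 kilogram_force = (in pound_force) 0.9635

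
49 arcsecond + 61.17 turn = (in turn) 61.17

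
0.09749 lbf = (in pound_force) 0.09749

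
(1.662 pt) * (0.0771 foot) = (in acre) 3.405e-09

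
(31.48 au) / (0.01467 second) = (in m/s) 3.21e+14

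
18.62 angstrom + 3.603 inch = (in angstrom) 9.152e+08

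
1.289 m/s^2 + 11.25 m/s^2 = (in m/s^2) 12.54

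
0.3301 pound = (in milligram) 1.497e+05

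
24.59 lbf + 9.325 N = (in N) 118.7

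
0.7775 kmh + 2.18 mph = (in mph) 2.663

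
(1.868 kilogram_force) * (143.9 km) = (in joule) 2.636e+06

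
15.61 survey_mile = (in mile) 15.61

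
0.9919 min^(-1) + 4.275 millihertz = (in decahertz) 0.002081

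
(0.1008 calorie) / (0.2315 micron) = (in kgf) 1.858e+05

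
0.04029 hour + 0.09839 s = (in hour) 0.04032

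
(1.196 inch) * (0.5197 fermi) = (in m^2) 1.579e-17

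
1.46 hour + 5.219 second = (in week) 0.008699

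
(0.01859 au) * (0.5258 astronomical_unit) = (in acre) 5.405e+16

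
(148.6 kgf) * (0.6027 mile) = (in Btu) 1340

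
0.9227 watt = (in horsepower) 0.001237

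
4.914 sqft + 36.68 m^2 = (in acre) 0.009177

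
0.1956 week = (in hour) 32.86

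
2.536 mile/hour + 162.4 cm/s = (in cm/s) 275.8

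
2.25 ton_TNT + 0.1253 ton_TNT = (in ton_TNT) 2.375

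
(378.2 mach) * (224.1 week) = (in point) 4.948e+16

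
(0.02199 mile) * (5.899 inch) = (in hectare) 0.0005303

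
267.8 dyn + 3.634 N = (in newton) 3.637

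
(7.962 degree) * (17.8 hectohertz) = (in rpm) 2362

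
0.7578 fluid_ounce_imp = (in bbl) 0.0001354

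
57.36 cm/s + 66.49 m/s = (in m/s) 67.06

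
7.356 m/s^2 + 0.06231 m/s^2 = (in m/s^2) 7.418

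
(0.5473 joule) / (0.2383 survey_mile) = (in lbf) 0.0003208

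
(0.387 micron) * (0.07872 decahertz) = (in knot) 5.922e-07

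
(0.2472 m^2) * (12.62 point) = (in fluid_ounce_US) 37.21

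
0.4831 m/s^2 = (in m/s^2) 0.4831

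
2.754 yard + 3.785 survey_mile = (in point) 1.727e+07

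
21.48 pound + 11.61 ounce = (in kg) 10.07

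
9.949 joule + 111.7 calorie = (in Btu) 0.4524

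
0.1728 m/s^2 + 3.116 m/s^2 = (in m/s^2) 3.289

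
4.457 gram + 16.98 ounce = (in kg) 0.4858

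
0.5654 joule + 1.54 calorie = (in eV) 4.375e+19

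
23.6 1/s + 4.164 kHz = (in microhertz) 4.188e+09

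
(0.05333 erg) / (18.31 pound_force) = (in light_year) 6.921e-27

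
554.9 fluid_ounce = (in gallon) 4.335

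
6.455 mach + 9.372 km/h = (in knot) 4277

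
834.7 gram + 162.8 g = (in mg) 9.975e+05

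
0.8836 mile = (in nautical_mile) 0.7678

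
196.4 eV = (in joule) 3.147e-17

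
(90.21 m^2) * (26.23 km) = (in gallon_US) 6.251e+08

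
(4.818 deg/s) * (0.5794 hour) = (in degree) 1.005e+04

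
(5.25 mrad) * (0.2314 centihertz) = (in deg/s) 0.0006961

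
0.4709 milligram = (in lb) 1.038e-06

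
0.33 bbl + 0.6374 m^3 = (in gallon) 182.2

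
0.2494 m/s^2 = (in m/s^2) 0.2494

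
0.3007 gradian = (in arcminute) 16.24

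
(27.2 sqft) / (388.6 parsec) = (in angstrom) 2.107e-09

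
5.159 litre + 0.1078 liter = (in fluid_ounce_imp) 185.4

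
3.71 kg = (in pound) 8.179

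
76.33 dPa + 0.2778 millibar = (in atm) 0.0003495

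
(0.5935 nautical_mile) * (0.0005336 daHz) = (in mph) 13.12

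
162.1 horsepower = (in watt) 1.209e+05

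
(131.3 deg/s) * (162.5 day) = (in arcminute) 1.106e+11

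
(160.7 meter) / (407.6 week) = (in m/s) 6.519e-07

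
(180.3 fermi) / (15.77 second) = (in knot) 2.222e-14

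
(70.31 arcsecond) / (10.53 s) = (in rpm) 0.0003091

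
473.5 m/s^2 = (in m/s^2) 473.5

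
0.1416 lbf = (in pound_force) 0.1416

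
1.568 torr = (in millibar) 2.09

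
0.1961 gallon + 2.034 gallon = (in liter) 8.442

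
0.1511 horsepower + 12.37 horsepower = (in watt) 9337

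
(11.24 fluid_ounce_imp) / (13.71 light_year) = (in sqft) 2.65e-20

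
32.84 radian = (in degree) 1882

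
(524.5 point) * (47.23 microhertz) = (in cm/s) 0.0008739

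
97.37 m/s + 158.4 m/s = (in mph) 572.1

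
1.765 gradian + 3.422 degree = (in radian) 0.08745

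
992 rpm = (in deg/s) 5952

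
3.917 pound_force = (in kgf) 1.777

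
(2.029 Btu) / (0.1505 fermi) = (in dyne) 1.422e+24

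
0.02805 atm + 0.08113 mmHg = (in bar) 0.02853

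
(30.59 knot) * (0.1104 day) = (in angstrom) 1.501e+15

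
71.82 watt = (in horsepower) 0.09631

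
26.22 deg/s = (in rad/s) 0.4576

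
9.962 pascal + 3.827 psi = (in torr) 198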